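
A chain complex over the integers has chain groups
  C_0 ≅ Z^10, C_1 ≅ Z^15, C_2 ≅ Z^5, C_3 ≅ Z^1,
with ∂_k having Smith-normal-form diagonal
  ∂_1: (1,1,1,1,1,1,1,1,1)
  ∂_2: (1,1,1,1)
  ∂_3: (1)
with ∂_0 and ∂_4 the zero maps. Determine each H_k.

H_0: b_0 = 10 − 0 − 9 = 1; torsion from ∂_1 factors > 1: none. So H_0 = Z.
H_1: b_1 = 15 − 9 − 4 = 2; torsion from ∂_2 factors > 1: none. So H_1 = Z^2.
H_2: b_2 = 5 − 4 − 1 = 0; torsion from ∂_3 factors > 1: none. So H_2 = 0.
H_3: b_3 = 1 − 1 − 0 = 0; torsion from ∂_4 factors > 1: none. So H_3 = 0.

H_0 = Z,  H_1 = Z^2,  H_2 = 0,  H_3 = 0.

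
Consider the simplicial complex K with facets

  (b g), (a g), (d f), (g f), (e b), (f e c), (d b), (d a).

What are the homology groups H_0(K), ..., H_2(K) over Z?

H_0 = Z,  H_1 = Z^3,  H_2 = 0.

We work with the vertex ordering a < b < c < d < e < f < g. The simplices of K, each written with vertices in increasing order, are:

  0-simplices (7): a, b, c, d, e, f, g
  1-simplices (10): ad, ag, bd, be, bg, ce, cf, df, ef, fg
  2-simplices (1): cef

giving chain groups C_0 ≅ Z^7, C_1 ≅ Z^10, C_2 ≅ Z^1.

Boundary ∂_1: C_1 → C_0 maps an edge to its endpoints' difference, ∂[p,q] = q − p.
This gives a 7×10 integer matrix of rank 6; reducing to Smith normal form yields diagonal entries (1,1,1,1,1,1).

Boundary ∂_2: C_2 → C_1 sends each 2-simplex [p,q,r] to [q,r] − [p,r] + [p,q]. For instance
  ∂cef = ef − cf + ce.
The 10×1 boundary matrix has rank 1 and Smith normal form diag(1).

Computing H_k = (kernel of ∂_k) / (image of ∂_{k+1}):

  H_0: rank C_0 − rank ∂_1 = 7 − 6 = 1, and the invariant factors of ∂_1 are all 1, so H_0 = Z.
  H_1: rank ker ∂_1 − rank ∂_2 = (10 − 6) − 1 = 3, and the invariant factors of ∂_2 are all 1, so H_1 = Z^3.
  H_2: rank ker ∂_2 − rank ∂_3 = (1 − 1) − 0 = 0, and there is no ∂_3, so H_2 = 0.

As a check, the Euler characteristic is 7 − 10 + 1 = -2, which agrees with 1 − 3 + 0 = -2.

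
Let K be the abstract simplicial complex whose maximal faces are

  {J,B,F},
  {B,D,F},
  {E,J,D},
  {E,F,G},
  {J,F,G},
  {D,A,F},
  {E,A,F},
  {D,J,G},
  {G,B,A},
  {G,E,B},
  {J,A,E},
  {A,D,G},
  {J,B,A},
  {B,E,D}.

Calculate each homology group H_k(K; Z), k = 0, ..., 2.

H_0 = Z,  H_1 = Z^2,  H_2 = Z.

We work with the vertex ordering A < B < D < E < F < G < J. The simplices of K, each written with vertices in increasing order, are:

  0-simplices (7): A, B, D, E, F, G, J
  1-simplices (21): AB, AD, AE, AF, AG, AJ, BD, BE, BF, BG, BJ, DE, DF, DG, DJ, EF, EG, EJ, FG, FJ, GJ
  2-simplices (14): ABG, ABJ, ADF, ADG, AEF, AEJ, BDE, BDF, BEG, BFJ, DEJ, DGJ, EFG, FGJ

giving chain groups C_0 ≅ Z^7, C_1 ≅ Z^21, C_2 ≅ Z^14.

The boundary map ∂_1: C_1 → C_0 sends each edge [p,q] (with p < q) to q − p. For instance
  ∂BJ = J − B.
As a 7×21 matrix over Z this has rank 6, with invariant factors (1,1,1,1,1,1).

∂_2: C_2 → C_1 sends each 2-simplex [p,q,r] to [q,r] − [p,r] + [p,q]. For instance
  ∂AEF = EF − AF + AE,
  ∂ABG = BG − AG + AB.
This gives a 21×14 integer matrix of rank 13; reducing to Smith normal form yields diagonal entries (1,1,1,1,1,1,1,1,1,1,1,1,1).

From H_k ≅ ker(∂_k) / im(∂_{k+1}) we obtain:

  H_0: rank C_0 − rank ∂_1 = 7 − 6 = 1, and the invariant factors of ∂_1 are all 1, so H_0 = Z.
  H_1: rank ker ∂_1 − rank ∂_2 = (21 − 6) − 13 = 2, and the invariant factors of ∂_2 are all 1, so H_1 = Z^2.
  H_2: rank ker ∂_2 − rank ∂_3 = (14 − 13) − 0 = 1, and there is no ∂_3, so H_2 = Z.

As a check, the Euler characteristic is 7 − 21 + 14 = 0, which agrees with 1 − 2 + 1 = 0.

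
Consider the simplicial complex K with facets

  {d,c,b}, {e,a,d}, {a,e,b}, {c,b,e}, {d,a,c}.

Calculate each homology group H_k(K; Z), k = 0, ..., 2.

H_0 ≅ Z,  H_1 ≅ Z,  H_2 = 0.

Fix the vertex order a < b < c < d < e and write every simplex with vertices in increasing order. Then dim K = 2 and the simplices of K are:

  0-simplices (5): a, b, c, d, e
  1-simplices (10): ab, ac, ad, ae, bc, bd, be, cd, ce, de
  2-simplices (5): abe, acd, ade, bcd, bce

giving chain groups C_0 ≅ Z^5, C_1 ≅ Z^10, C_2 ≅ Z^5.

Boundary ∂_1: C_1 → C_0 maps an edge to its endpoints' difference, ∂[p,q] = q − p. For instance
  ∂ae = e − a.
The 5×10 boundary matrix has rank 4 and Smith normal form diag(1,1,1,1).

The boundary map ∂_2: C_2 → C_1 maps a triangle to the signed sum of its edges. For instance
  ∂ade = de − ae + ad,
  ∂abe = be − ae + ab.
This gives a 10×5 integer matrix of rank 5; reducing to Smith normal form yields diagonal entries (1,1,1,1,1).

Computing H_k = (kernel of ∂_k) / (image of ∂_{k+1}):

  H_0: rank C_0 − rank ∂_1 = 5 − 4 = 1, and the invariant factors of ∂_1 are all 1, so H_0 ≅ Z.
  H_1: rank ker ∂_1 − rank ∂_2 = (10 − 4) − 5 = 1, and the invariant factors of ∂_2 are all 1, so H_1 ≅ Z.
  H_2: rank ker ∂_2 − rank ∂_3 = (5 − 5) − 0 = 0, and there is no ∂_3, so H_2 ≅ 0.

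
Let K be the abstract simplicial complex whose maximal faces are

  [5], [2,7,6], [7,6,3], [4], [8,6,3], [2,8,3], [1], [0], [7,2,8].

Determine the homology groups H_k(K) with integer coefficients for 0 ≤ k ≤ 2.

H_0 = Z^5,  H_1 = Z,  H_2 = 0.

We work with the vertex ordering 0 < 1 < 2 < 3 < 4 < 5 < 6 < 7 < 8. The simplices of K, each written with vertices in increasing order, are:

  0-simplices (9): [0], [1], [2], [3], [4], [5], [6], [7], [8]
  1-simplices (10): [2,3], [2,6], [2,7], [2,8], [3,6], [3,7], [3,8], [6,7], [6,8], [7,8]
  2-simplices (5): [2,3,8], [2,6,7], [2,7,8], [3,6,7], [3,6,8]

giving chain groups C_0 ≅ Z^9, C_1 ≅ Z^10, C_2 ≅ Z^5.

∂_1: C_1 → C_0 is given by ∂[p,q] = [q] − [p]. For instance
  ∂[3,7] = [7] − [3].
The 9×10 boundary matrix has rank 4 and Smith normal form diag(1,1,1,1).

Boundary ∂_2: C_2 → C_1 maps a triangle to the signed sum of its edges. For instance
  ∂[3,6,8] = [6,8] − [3,8] + [3,6],
  ∂[2,6,7] = [6,7] − [2,7] + [2,6].
The resulting 10×5 matrix has rank 5, and its Smith normal form has invariant factors (1,1,1,1,1).

From H_k ≅ ker(∂_k) / im(∂_{k+1}) we obtain:

  H_0: rank C_0 − rank ∂_1 = 9 − 4 = 5, and the invariant factors of ∂_1 are all 1, so H_0 ≅ Z^5.
  H_1: rank ker ∂_1 − rank ∂_2 = (10 − 4) − 5 = 1, and the invariant factors of ∂_2 are all 1, so H_1 ≅ Z.
  H_2: rank ker ∂_2 − rank ∂_3 = (5 − 5) − 0 = 0, and there is no ∂_3, so H_2 ≅ 0.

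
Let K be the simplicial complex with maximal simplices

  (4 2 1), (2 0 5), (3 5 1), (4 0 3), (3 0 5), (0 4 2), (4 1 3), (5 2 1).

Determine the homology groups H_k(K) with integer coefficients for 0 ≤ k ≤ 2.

Order the vertices as 0 < 1 < 2 < 3 < 4 < 5. Listing each simplex with vertices in this order, K has dimension 2 with simplices:

  0-simplices (6): [0], [1], [2], [3], [4], [5]
  1-simplices (12): [0,2], [0,3], [0,4], [0,5], [1,2], [1,3], [1,4], [1,5], [2,4], [2,5], [3,4], [3,5]
  2-simplices (8): [0,2,4], [0,2,5], [0,3,4], [0,3,5], [1,2,4], [1,2,5], [1,3,4], [1,3,5]

so the chain groups are C_0 ≅ Z^6, C_1 ≅ Z^12, C_2 ≅ Z^8.

Boundary ∂_1: C_1 → C_0 maps an edge to its endpoints' difference, ∂[p,q] = q − p. For instance
  ∂[0,4] = [4] − [0].
As a 6×12 matrix over Z this has rank 5, with invariant factors (1,1,1,1,1).

Boundary ∂_2: C_2 → C_1 acts by ∂[p,q,r] = [q,r] − [p,r] + [p,q]. For instance
  ∂[1,2,5] = [2,5] − [1,5] + [1,2],
  ∂[1,2,4] = [2,4] − [1,4] + [1,2].
This gives a 12×8 integer matrix of rank 7; reducing to Smith normal form yields diagonal entries (1,1,1,1,1,1,1).

Reading off H_k = ker ∂_k / im ∂_{k+1}:

  H_0: rank C_0 − rank ∂_1 = 6 − 5 = 1, and the invariant factors of ∂_1 are all 1, so H_0 = Z.
  H_1: rank ker ∂_1 − rank ∂_2 = (12 − 5) − 7 = 0, and the invariant factors of ∂_2 are all 1, so H_1 = 0.
  H_2: rank ker ∂_2 − rank ∂_3 = (8 − 7) − 0 = 1, and there is no ∂_3, so H_2 = Z.

H_0 = Z,  H_1 = 0,  H_2 = Z.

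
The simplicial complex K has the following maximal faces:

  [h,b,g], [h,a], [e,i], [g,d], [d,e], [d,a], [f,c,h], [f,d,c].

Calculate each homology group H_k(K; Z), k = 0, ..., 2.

H_0 = Z,  H_1 = Z^2,  H_2 = 0.

Order the vertices as a < b < c < d < e < f < g < h < i. Listing each simplex with vertices in this order, K has dimension 2 with simplices:

  0-simplices (9): a, b, c, d, e, f, g, h, i
  1-simplices (13): ad, ah, bg, bh, cd, cf, ch, de, df, dg, ei, fh, gh
  2-simplices (3): bgh, cdf, cfh

Hence C_0 ≅ Z^9, C_1 ≅ Z^13, C_2 ≅ Z^3.

Boundary ∂_1: C_1 → C_0 is given by ∂[p,q] = [q] − [p]. For instance
  ∂ch = h − c.
As a 9×13 matrix over Z this has rank 8, with invariant factors (1,1,1,1,1,1,1,1).

∂_2: C_2 → C_1 maps a triangle to the signed sum of its edges. For instance
  ∂cdf = df − cf + cd,
  ∂bgh = gh − bh + bg.
This gives a 13×3 integer matrix of rank 3; reducing to Smith normal form yields diagonal entries (1,1,1).

Computing H_k = (kernel of ∂_k) / (image of ∂_{k+1}):

  H_0: rank C_0 − rank ∂_1 = 9 − 8 = 1, and the invariant factors of ∂_1 are all 1, so H_0 ≅ Z.
  H_1: rank ker ∂_1 − rank ∂_2 = (13 − 8) − 3 = 2, and the invariant factors of ∂_2 are all 1, so H_1 ≅ Z^2.
  H_2: rank ker ∂_2 − rank ∂_3 = (3 − 3) − 0 = 0, and there is no ∂_3, so H_2 ≅ 0.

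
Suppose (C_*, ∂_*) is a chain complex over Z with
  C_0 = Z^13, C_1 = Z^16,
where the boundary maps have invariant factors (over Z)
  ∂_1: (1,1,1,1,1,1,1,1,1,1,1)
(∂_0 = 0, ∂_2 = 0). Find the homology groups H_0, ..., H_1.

H_0 ≅ Z^2,  H_1 ≅ Z^5.

H_0: b_0 = 13 − 0 − 11 = 2; torsion from ∂_1 factors > 1: none. So H_0 ≅ Z^2.
H_1: b_1 = 16 − 11 − 0 = 5; torsion from ∂_2 factors > 1: none. So H_1 ≅ Z^5.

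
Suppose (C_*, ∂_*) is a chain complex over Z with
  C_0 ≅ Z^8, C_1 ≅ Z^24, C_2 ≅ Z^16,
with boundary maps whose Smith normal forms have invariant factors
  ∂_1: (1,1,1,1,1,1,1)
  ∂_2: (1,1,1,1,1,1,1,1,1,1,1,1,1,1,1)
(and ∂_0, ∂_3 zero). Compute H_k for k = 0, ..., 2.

H_0 = Z,  H_1 = Z^2,  H_2 = Z.

H_0: b_0 = 8 − 0 − 7 = 1; torsion from ∂_1 factors > 1: none. So H_0 = Z.
H_1: b_1 = 24 − 7 − 15 = 2; torsion from ∂_2 factors > 1: none. So H_1 = Z^2.
H_2: b_2 = 16 − 15 − 0 = 1; torsion from ∂_3 factors > 1: none. So H_2 = Z.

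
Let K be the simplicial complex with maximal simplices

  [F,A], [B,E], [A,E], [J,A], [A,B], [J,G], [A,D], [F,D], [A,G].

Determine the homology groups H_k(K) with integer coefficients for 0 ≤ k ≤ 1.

H_0 ≅ Z,  H_1 ≅ Z^3.

Take the total order A < B < D < E < F < G < J on the vertex set. Then K (dimension 1) consists of the simplices:

  0-simplices (7): A, B, D, E, F, G, J
  1-simplices (9): AB, AD, AE, AF, AG, AJ, BE, DF, GJ

so the chain groups are C_0 ≅ Z^7, C_1 ≅ Z^9.

∂_1: C_1 → C_0 maps an edge to its endpoints' difference, ∂[p,q] = q − p. For instance
  ∂GJ = J − G.
This gives a 7×9 integer matrix of rank 6; reducing to Smith normal form yields diagonal entries (1,1,1,1,1,1).

Computing H_k = (kernel of ∂_k) / (image of ∂_{k+1}):

  H_0: rank C_0 − rank ∂_1 = 7 − 6 = 1, and the invariant factors of ∂_1 are all 1, so H_0 ≅ Z.
  H_1: rank ker ∂_1 − rank ∂_2 = (9 − 6) − 0 = 3, and there is no ∂_2, so H_1 ≅ Z^3.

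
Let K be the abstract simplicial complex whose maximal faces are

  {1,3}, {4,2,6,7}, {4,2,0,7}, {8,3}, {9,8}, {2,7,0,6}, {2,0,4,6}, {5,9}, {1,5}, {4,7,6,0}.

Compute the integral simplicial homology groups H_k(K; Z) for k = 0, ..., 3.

Order the vertices as 0 < 1 < 2 < 3 < 4 < 5 < 6 < 7 < 8 < 9. Listing each simplex with vertices in this order, K has dimension 3 with simplices:

  0-simplices (10): [0], [1], [2], [3], [4], [5], [6], [7], [8], [9]
  1-simplices (15): [0,2], [0,4], [0,6], [0,7], [1,3], [1,5], [2,4], [2,6], [2,7], [3,8], [4,6], [4,7], [5,9], [6,7], [8,9]
  2-simplices (10): [0,2,4], [0,2,6], [0,2,7], [0,4,6], [0,4,7], [0,6,7], [2,4,6], [2,4,7], [2,6,7], [4,6,7]
  3-simplices (5): [0,2,4,6], [0,2,4,7], [0,2,6,7], [0,4,6,7], [2,4,6,7]

Hence C_0 ≅ Z^10, C_1 ≅ Z^15, C_2 ≅ Z^10, C_3 ≅ Z^5.

The boundary map ∂_1: C_1 → C_0 sends each edge [p,q] (with p < q) to q − p. For instance
  ∂[2,6] = [6] − [2].
As a 10×15 matrix over Z this has rank 8, with invariant factors (1,1,1,1,1,1,1,1).

Boundary ∂_2: C_2 → C_1 sends each 2-simplex [p,q,r] to [q,r] − [p,r] + [p,q]. For instance
  ∂[2,4,6] = [4,6] − [2,6] + [2,4],
  ∂[0,2,4] = [2,4] − [0,4] + [0,2].
As a 15×10 matrix over Z this has rank 6, with invariant factors (1,1,1,1,1,1).

Boundary ∂_3: C_3 → C_2 sends each 3-simplex σ to the alternating sum Σ_i (−1)^i (σ with its i-th vertex removed). For instance
  ∂[0,2,6,7] = [2,6,7] − [0,6,7] + [0,2,7] − [0,2,6],
  ∂[0,2,4,6] = [2,4,6] − [0,4,6] + [0,2,6] − [0,2,4].
The resulting 10×5 matrix has rank 4, and its Smith normal form has invariant factors (1,1,1,1).

Now H_k = ker ∂_k / im ∂_{k+1}, so:

  H_0: rank C_0 − rank ∂_1 = 10 − 8 = 2, and the invariant factors of ∂_1 are all 1, so H_0 ≅ Z^2.
  H_1: rank ker ∂_1 − rank ∂_2 = (15 − 8) − 6 = 1, and the invariant factors of ∂_2 are all 1, so H_1 ≅ Z.
  H_2: rank ker ∂_2 − rank ∂_3 = (10 − 6) − 4 = 0, and the invariant factors of ∂_3 are all 1, so H_2 ≅ 0.
  H_3: rank ker ∂_3 − rank ∂_4 = (5 − 4) − 0 = 1, and there is no ∂_4, so H_3 ≅ Z.

H_0 ≅ Z^2,  H_1 ≅ Z,  H_2 = 0,  H_3 ≅ Z.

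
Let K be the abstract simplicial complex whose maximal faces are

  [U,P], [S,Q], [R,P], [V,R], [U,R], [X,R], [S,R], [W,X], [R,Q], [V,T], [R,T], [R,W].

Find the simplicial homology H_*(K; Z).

Fix the vertex order P < Q < R < S < T < U < V < W < X and write every simplex with vertices in increasing order. Then dim K = 1 and the simplices of K are:

  0-simplices (9): P, Q, R, S, T, U, V, W, X
  1-simplices (12): PR, PU, QR, QS, RS, RT, RU, RV, RW, RX, TV, WX

so the chain groups are C_0 ≅ Z^9, C_1 ≅ Z^12.

∂_1: C_1 → C_0 sends each edge [p,q] (with p < q) to q − p. For instance
  ∂RU = U − R.
This gives a 9×12 integer matrix of rank 8; reducing to Smith normal form yields diagonal entries (1,1,1,1,1,1,1,1).

Now H_k = ker ∂_k / im ∂_{k+1}, so:

  H_0: rank C_0 − rank ∂_1 = 9 − 8 = 1, and the invariant factors of ∂_1 are all 1, so H_0 = Z.
  H_1: rank ker ∂_1 − rank ∂_2 = (12 − 8) − 0 = 4, and there is no ∂_2, so H_1 = Z^4.

H_0 = Z,  H_1 = Z^4.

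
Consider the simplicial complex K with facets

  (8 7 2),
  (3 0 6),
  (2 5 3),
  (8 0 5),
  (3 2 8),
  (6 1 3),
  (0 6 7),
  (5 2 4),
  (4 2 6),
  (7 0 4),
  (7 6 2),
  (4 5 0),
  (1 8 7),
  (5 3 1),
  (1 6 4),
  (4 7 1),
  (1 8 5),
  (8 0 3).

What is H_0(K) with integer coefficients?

Take the total order 0 < 1 < 2 < 3 < 4 < 5 < 6 < 7 < 8 on the vertex set. Then K (dimension 2) consists of the simplices:

  0-simplices (9): [0], [1], [2], [3], [4], [5], [6], [7], [8]
  1-simplices (27): (27 of them)
  2-simplices (18): [0,3,6], [0,3,8], [0,4,5], [0,4,7], [0,5,8], [0,6,7], [1,3,5], [1,3,6], [1,4,6], [1,4,7], [1,5,8], [1,7,8], [2,3,5], [2,3,8], [2,4,5], [2,4,6], [2,6,7], [2,7,8]

giving chain groups C_0 ≅ Z^9, C_1 ≅ Z^27, C_2 ≅ Z^18.

∂_1: C_1 → C_0 maps an edge to its endpoints' difference, ∂[p,q] = q − p.
The resulting 9×27 matrix has rank 8, and its Smith normal form has invariant factors (1,1,1,1,1,1,1,1).

∂_2: C_2 → C_1 acts by ∂[p,q,r] = [q,r] − [p,r] + [p,q]. For instance
  ∂[0,3,6] = [3,6] − [0,6] + [0,3],
  ∂[2,3,5] = [3,5] − [2,5] + [2,3].
As a 27×18 matrix over Z this has rank 18, with invariant factors (1,1,1,1,1,1,1,1,1,1,1,1,1,1,1,1,1,2).

Computing H_k = (kernel of ∂_k) / (image of ∂_{k+1}):

  H_0: rank C_0 − rank ∂_1 = 9 − 8 = 1, and the invariant factors of ∂_1 are all 1, so H_0 ≅ Z.

H_0 ≅ Z.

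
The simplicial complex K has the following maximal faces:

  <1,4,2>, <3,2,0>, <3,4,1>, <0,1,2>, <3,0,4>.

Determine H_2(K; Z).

We work with the vertex ordering 0 < 1 < 2 < 3 < 4. The simplices of K, each written with vertices in increasing order, are:

  0-simplices (5): [0], [1], [2], [3], [4]
  1-simplices (10): [0,1], [0,2], [0,3], [0,4], [1,2], [1,3], [1,4], [2,3], [2,4], [3,4]
  2-simplices (5): [0,1,2], [0,2,3], [0,3,4], [1,2,4], [1,3,4]

Hence C_0 ≅ Z^5, C_1 ≅ Z^10, C_2 ≅ Z^5.

∂_1: C_1 → C_0 is given by ∂[p,q] = [q] − [p].
As a 5×10 matrix over Z this has rank 4, with invariant factors (1,1,1,1).

∂_2: C_2 → C_1 maps a triangle to the signed sum of its edges. For instance
  ∂[0,2,3] = [2,3] − [0,3] + [0,2],
  ∂[0,1,2] = [1,2] − [0,2] + [0,1].
As a 10×5 matrix over Z this has rank 5, with invariant factors (1,1,1,1,1).

From H_k ≅ ker(∂_k) / im(∂_{k+1}) we obtain:

  H_2: rank ker ∂_2 − rank ∂_3 = (5 − 5) − 0 = 0, and there is no ∂_3, so H_2 = 0.

H_2 ≅ 0.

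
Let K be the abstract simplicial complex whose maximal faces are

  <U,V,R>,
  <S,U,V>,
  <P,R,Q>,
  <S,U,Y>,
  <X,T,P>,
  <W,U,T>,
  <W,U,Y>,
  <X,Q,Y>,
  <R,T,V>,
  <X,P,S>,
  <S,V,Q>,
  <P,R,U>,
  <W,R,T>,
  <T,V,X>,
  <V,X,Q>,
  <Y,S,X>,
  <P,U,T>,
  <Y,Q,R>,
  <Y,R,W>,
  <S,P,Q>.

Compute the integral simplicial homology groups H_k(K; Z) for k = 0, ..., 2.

H_0 ≅ Z,  H_1 ≅ Z ⊕ Z/2,  H_2 = 0.

K has 10 vertices, 30 edges, 20 triangles.
rank ∂_0 = 0, rank ∂_1 = 9 ⇒ b_0 = 10 − 0 − 9 = 1; all invariant factors of ∂_1 are 1 so no torsion. So H_0 = Z.
rank ∂_1 = 9, rank ∂_2 = 20 ⇒ b_1 = 30 − 9 − 20 = 1; ∂_2 has invariant factor(s) [2] giving torsion. So H_1 = Z ⊕ Z/2.
rank ∂_2 = 20, rank ∂_3 = 0 ⇒ b_2 = 20 − 20 − 0 = 0. So H_2 = 0.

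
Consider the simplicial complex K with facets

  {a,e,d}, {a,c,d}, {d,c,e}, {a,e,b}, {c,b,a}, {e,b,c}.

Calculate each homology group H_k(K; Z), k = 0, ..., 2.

H_0 ≅ Z,  H_1 = 0,  H_2 ≅ Z.

Take the total order a < b < c < d < e on the vertex set. Then K (dimension 2) consists of the simplices:

  0-simplices (5): a, b, c, d, e
  1-simplices (9): ab, ac, ad, ae, bc, be, cd, ce, de
  2-simplices (6): abc, abe, acd, ade, bce, cde

giving chain groups C_0 ≅ Z^5, C_1 ≅ Z^9, C_2 ≅ Z^6.

The boundary map ∂_1: C_1 → C_0 is given by ∂[p,q] = [q] − [p]. For instance
  ∂ce = e − c.
The 5×9 boundary matrix has rank 4 and Smith normal form diag(1,1,1,1).

Boundary ∂_2: C_2 → C_1 acts by ∂[p,q,r] = [q,r] − [p,r] + [p,q]. For instance
  ∂bce = ce − be + bc,
  ∂acd = cd − ad + ac.
The resulting 9×6 matrix has rank 5, and its Smith normal form has invariant factors (1,1,1,1,1).

Reading off H_k = ker ∂_k / im ∂_{k+1}:

  H_0: rank C_0 − rank ∂_1 = 5 − 4 = 1, and the invariant factors of ∂_1 are all 1, so H_0 = Z.
  H_1: rank ker ∂_1 − rank ∂_2 = (9 − 4) − 5 = 0, and the invariant factors of ∂_2 are all 1, so H_1 = 0.
  H_2: rank ker ∂_2 − rank ∂_3 = (6 − 5) − 0 = 1, and there is no ∂_3, so H_2 = Z.

(K is a triangulation of the 2-sphere S^2.)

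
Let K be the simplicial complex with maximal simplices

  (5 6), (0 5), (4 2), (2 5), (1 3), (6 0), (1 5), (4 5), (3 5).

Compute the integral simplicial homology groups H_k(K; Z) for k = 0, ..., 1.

We work with the vertex ordering 0 < 1 < 2 < 3 < 4 < 5 < 6. The simplices of K, each written with vertices in increasing order, are:

  0-simplices (7): [0], [1], [2], [3], [4], [5], [6]
  1-simplices (9): [0,5], [0,6], [1,3], [1,5], [2,4], [2,5], [3,5], [4,5], [5,6]

giving chain groups C_0 ≅ Z^7, C_1 ≅ Z^9.

∂_1: C_1 → C_0 sends each edge [p,q] (with p < q) to q − p. For instance
  ∂[0,5] = [5] − [0].
This gives a 7×9 integer matrix of rank 6; reducing to Smith normal form yields diagonal entries (1,1,1,1,1,1).

Computing H_k = (kernel of ∂_k) / (image of ∂_{k+1}):

  H_0: rank C_0 − rank ∂_1 = 7 − 6 = 1, and the invariant factors of ∂_1 are all 1, so H_0 = Z.
  H_1: rank ker ∂_1 − rank ∂_2 = (9 − 6) − 0 = 3, and there is no ∂_2, so H_1 = Z^3.

(K is a triangulation of a wedge of 3 circles.)

H_0 ≅ Z,  H_1 ≅ Z^3.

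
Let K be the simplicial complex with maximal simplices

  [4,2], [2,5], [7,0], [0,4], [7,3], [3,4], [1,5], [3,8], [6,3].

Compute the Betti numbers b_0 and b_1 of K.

b_0 = 1, b_1 = 1.

Order the vertices as 0 < 1 < 2 < 3 < 4 < 5 < 6 < 7 < 8. Listing each simplex with vertices in this order, K has dimension 1 with simplices:

  0-simplices (9): [0], [1], [2], [3], [4], [5], [6], [7], [8]
  1-simplices (9): [0,4], [0,7], [1,5], [2,4], [2,5], [3,4], [3,6], [3,7], [3,8]

giving chain groups C_0 ≅ Z^9, C_1 ≅ Z^9.

The boundary map ∂_1: C_1 → C_0 is given by ∂[p,q] = [q] − [p]. For instance
  ∂[0,7] = [7] − [0].
This gives a 9×9 integer matrix of rank 8; reducing to Smith normal form yields diagonal entries (1,1,1,1,1,1,1,1).

Computing H_k = (kernel of ∂_k) / (image of ∂_{k+1}):

  H_0: rank C_0 − rank ∂_1 = 9 − 8 = 1, and the invariant factors of ∂_1 are all 1, so H_0 ≅ Z.
  H_1: rank ker ∂_1 − rank ∂_2 = (9 − 8) − 0 = 1, and there is no ∂_2, so H_1 ≅ Z.

Hence the Betti numbers are b_0 = 1, b_1 = 1.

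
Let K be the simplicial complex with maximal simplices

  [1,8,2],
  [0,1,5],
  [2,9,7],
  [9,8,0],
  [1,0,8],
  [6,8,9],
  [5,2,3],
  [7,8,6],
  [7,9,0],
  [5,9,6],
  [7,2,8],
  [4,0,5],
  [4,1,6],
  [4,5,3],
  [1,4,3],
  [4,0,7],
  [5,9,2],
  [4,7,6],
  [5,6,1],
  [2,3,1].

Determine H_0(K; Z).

Order the vertices as 0 < 1 < 2 < 3 < 4 < 5 < 6 < 7 < 8 < 9. Listing each simplex with vertices in this order, K has dimension 2 with simplices:

  0-simplices (10): [0], [1], [2], [3], [4], [5], [6], [7], [8], [9]
  1-simplices (30): (30 of them)
  2-simplices (20): (20 of them)

so the chain groups are C_0 ≅ Z^10, C_1 ≅ Z^30, C_2 ≅ Z^20.

The boundary map ∂_1: C_1 → C_0 maps an edge to its endpoints' difference, ∂[p,q] = q − p.
As a 10×30 matrix over Z this has rank 9, with invariant factors (1,1,1,1,1,1,1,1,1).

∂_2: C_2 → C_1 sends each 2-simplex [p,q,r] to [q,r] − [p,r] + [p,q]. For instance
  ∂[2,7,8] = [7,8] − [2,8] + [2,7],
  ∂[2,7,9] = [7,9] − [2,9] + [2,7].
The 30×20 boundary matrix has rank 20 and Smith normal form diag(1,1,1,1,1,1,1,1,1,1,1,1,1,1,1,1,1,1,1,2).

Now H_k = ker ∂_k / im ∂_{k+1}, so:

  H_0: rank C_0 − rank ∂_1 = 10 − 9 = 1, and the invariant factors of ∂_1 are all 1, so H_0 = Z.

H_0 ≅ Z.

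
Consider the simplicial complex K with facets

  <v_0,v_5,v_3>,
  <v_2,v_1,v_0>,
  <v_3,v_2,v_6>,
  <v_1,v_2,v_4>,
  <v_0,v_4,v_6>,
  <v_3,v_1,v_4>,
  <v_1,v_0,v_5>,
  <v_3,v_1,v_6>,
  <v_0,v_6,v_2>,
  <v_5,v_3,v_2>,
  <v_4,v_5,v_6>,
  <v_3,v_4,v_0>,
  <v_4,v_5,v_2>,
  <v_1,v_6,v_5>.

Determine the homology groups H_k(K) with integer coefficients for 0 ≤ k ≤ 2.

H_0 = Z,  H_1 = Z^2,  H_2 = Z.

Fix the vertex order v_0 < v_1 < v_2 < v_3 < v_4 < v_5 < v_6 and write every simplex with vertices in increasing order. Then dim K = 2 and the simplices of K are:

  0-simplices (7): [v_0], [v_1], [v_2], [v_3], [v_4], [v_5], [v_6]
  1-simplices (21): (21 of them)
  2-simplices (14): (14 of them)

giving chain groups C_0 ≅ Z^7, C_1 ≅ Z^21, C_2 ≅ Z^14.

∂_1: C_1 → C_0 maps an edge to its endpoints' difference, ∂[p,q] = q − p.
The resulting 7×21 matrix has rank 6, and its Smith normal form has invariant factors (1,1,1,1,1,1).

∂_2: C_2 → C_1 sends each 2-simplex [p,q,r] to [q,r] − [p,r] + [p,q]. For instance
  ∂[v_0,v_1,v_5] = [v_1,v_5] − [v_0,v_5] + [v_0,v_1],
  ∂[v_1,v_2,v_4] = [v_2,v_4] − [v_1,v_4] + [v_1,v_2].
This gives a 21×14 integer matrix of rank 13; reducing to Smith normal form yields diagonal entries (1,1,1,1,1,1,1,1,1,1,1,1,1).

Now H_k = ker ∂_k / im ∂_{k+1}, so:

  H_0: rank C_0 − rank ∂_1 = 7 − 6 = 1, and the invariant factors of ∂_1 are all 1, so H_0 ≅ Z.
  H_1: rank ker ∂_1 − rank ∂_2 = (21 − 6) − 13 = 2, and the invariant factors of ∂_2 are all 1, so H_1 ≅ Z^2.
  H_2: rank ker ∂_2 − rank ∂_3 = (14 − 13) − 0 = 1, and there is no ∂_3, so H_2 ≅ Z.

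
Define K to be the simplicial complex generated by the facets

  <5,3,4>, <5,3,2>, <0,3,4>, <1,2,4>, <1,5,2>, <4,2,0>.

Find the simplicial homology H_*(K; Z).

H_0 ≅ Z,  H_1 ≅ Z,  H_2 = 0.

Take the total order 0 < 1 < 2 < 3 < 4 < 5 on the vertex set. Then K (dimension 2) consists of the simplices:

  0-simplices (6): [0], [1], [2], [3], [4], [5]
  1-simplices (12): [0,2], [0,3], [0,4], [1,2], [1,4], [1,5], [2,3], [2,4], [2,5], [3,4], [3,5], [4,5]
  2-simplices (6): [0,2,4], [0,3,4], [1,2,4], [1,2,5], [2,3,5], [3,4,5]

giving chain groups C_0 ≅ Z^6, C_1 ≅ Z^12, C_2 ≅ Z^6.

∂_1: C_1 → C_0 maps an edge to its endpoints' difference, ∂[p,q] = q − p.
This gives a 6×12 integer matrix of rank 5; reducing to Smith normal form yields diagonal entries (1,1,1,1,1).

∂_2: C_2 → C_1 sends each 2-simplex [p,q,r] to [q,r] − [p,r] + [p,q]. For instance
  ∂[0,3,4] = [3,4] − [0,4] + [0,3],
  ∂[1,2,4] = [2,4] − [1,4] + [1,2].
This gives a 12×6 integer matrix of rank 6; reducing to Smith normal form yields diagonal entries (1,1,1,1,1,1).

Reading off H_k = ker ∂_k / im ∂_{k+1}:

  H_0: rank C_0 − rank ∂_1 = 6 − 5 = 1, and the invariant factors of ∂_1 are all 1, so H_0 = Z.
  H_1: rank ker ∂_1 − rank ∂_2 = (12 − 5) − 6 = 1, and the invariant factors of ∂_2 are all 1, so H_1 = Z.
  H_2: rank ker ∂_2 − rank ∂_3 = (6 − 6) − 0 = 0, and there is no ∂_3, so H_2 = 0.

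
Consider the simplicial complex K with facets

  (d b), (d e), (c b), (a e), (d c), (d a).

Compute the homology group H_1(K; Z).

Take the total order a < b < c < d < e on the vertex set. Then K (dimension 1) consists of the simplices:

  0-simplices (5): a, b, c, d, e
  1-simplices (6): ad, ae, bc, bd, cd, de

Hence C_0 ≅ Z^5, C_1 ≅ Z^6.

The boundary map ∂_1: C_1 → C_0 is given by ∂[p,q] = [q] − [p]. For instance
  ∂ad = d − a.
As a 5×6 matrix over Z this has rank 4, with invariant factors (1,1,1,1).

Computing H_k = (kernel of ∂_k) / (image of ∂_{k+1}):

  H_1: rank ker ∂_1 − rank ∂_2 = (6 − 4) − 0 = 2, and there is no ∂_2, so H_1 = Z^2.

H_1 = Z^2.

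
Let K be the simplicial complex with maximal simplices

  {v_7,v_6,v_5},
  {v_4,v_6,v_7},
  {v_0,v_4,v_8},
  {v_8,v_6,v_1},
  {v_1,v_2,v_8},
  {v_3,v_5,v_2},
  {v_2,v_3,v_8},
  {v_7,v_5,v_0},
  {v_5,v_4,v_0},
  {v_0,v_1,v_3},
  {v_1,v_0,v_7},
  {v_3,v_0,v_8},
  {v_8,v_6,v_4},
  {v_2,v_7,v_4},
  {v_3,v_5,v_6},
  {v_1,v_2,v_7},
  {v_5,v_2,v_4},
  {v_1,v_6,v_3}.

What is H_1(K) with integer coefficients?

H_1 ≅ Z ⊕ Z/2.

We work with the vertex ordering v_0 < v_1 < v_2 < v_3 < v_4 < v_5 < v_6 < v_7 < v_8. The simplices of K, each written with vertices in increasing order, are:

  0-simplices (9): [v_0], [v_1], [v_2], [v_3], [v_4], [v_5], [v_6], [v_7], [v_8]
  1-simplices (27): (27 of them)
  2-simplices (18): (18 of them)

giving chain groups C_0 ≅ Z^9, C_1 ≅ Z^27, C_2 ≅ Z^18.

∂_1: C_1 → C_0 maps an edge to its endpoints' difference, ∂[p,q] = q − p. For instance
  ∂[v_2,v_3] = [v_3] − [v_2].
As a 9×27 matrix over Z this has rank 8, with invariant factors (1,1,1,1,1,1,1,1).

Boundary ∂_2: C_2 → C_1 acts by ∂[p,q,r] = [q,r] − [p,r] + [p,q]. For instance
  ∂[v_1,v_3,v_6] = [v_3,v_6] − [v_1,v_6] + [v_1,v_3],
  ∂[v_2,v_4,v_7] = [v_4,v_7] − [v_2,v_7] + [v_2,v_4].
As a 27×18 matrix over Z this has rank 18, with invariant factors (1,1,1,1,1,1,1,1,1,1,1,1,1,1,1,1,1,2).

Reading off H_k = ker ∂_k / im ∂_{k+1}:

  H_1: rank ker ∂_1 − rank ∂_2 = (27 − 8) − 18 = 1, and ∂_2 has invariant factor 2 > 1, so H_1 = Z ⊕ Z/2.

(K is a triangulation of the Klein bottle.)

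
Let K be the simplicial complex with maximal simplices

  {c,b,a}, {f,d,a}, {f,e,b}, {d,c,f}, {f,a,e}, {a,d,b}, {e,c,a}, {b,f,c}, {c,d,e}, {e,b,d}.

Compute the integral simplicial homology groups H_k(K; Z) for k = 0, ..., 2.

K has 6 vertices, 15 edges, 10 triangles.
rank ∂_0 = 0, rank ∂_1 = 5 ⇒ b_0 = 6 − 0 − 5 = 1; all invariant factors of ∂_1 are 1 so no torsion. So H_0 ≅ Z.
rank ∂_1 = 5, rank ∂_2 = 10 ⇒ b_1 = 15 − 5 − 10 = 0; ∂_2 has invariant factor(s) [2] giving torsion. So H_1 ≅ Z/2Z.
rank ∂_2 = 10, rank ∂_3 = 0 ⇒ b_2 = 10 − 10 − 0 = 0. So H_2 ≅ 0.

H_0 ≅ Z,  H_1 ≅ Z/2Z,  H_2 = 0.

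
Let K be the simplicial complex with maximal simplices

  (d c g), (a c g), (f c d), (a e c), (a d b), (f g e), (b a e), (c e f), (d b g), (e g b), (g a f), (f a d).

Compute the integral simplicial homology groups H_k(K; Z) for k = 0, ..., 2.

Order the vertices as a < b < c < d < e < f < g. Listing each simplex with vertices in this order, K has dimension 2 with simplices:

  0-simplices (7): a, b, c, d, e, f, g
  1-simplices (18): ab, ac, ad, ae, af, ag, bd, be, bg, cd, ce, cf, cg, df, dg, ef, eg, fg
  2-simplices (12): abd, abe, ace, acg, adf, afg, bdg, beg, cdf, cdg, cef, efg

giving chain groups C_0 ≅ Z^7, C_1 ≅ Z^18, C_2 ≅ Z^12.

∂_1: C_1 → C_0 maps an edge to its endpoints' difference, ∂[p,q] = q − p.
The 7×18 boundary matrix has rank 6 and Smith normal form diag(1,1,1,1,1,1).

∂_2: C_2 → C_1 acts by ∂[p,q,r] = [q,r] − [p,r] + [p,q]. For instance
  ∂acg = cg − ag + ac,
  ∂adf = df − af + ad.
The 18×12 boundary matrix has rank 12 and Smith normal form diag(1,1,1,1,1,1,1,1,1,1,1,2).

Computing H_k = (kernel of ∂_k) / (image of ∂_{k+1}):

  H_0: rank C_0 − rank ∂_1 = 7 − 6 = 1, and the invariant factors of ∂_1 are all 1, so H_0 = Z.
  H_1: rank ker ∂_1 − rank ∂_2 = (18 − 6) − 12 = 0, and ∂_2 has invariant factor 2 > 1, so H_1 = Z/2.
  H_2: rank ker ∂_2 − rank ∂_3 = (12 − 12) − 0 = 0, and there is no ∂_3, so H_2 = 0.

H_0 = Z,  H_1 = Z/2,  H_2 = 0.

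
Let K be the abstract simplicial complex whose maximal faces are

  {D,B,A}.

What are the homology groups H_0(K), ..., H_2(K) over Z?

H_0 ≅ Z,  H_1 = 0,  H_2 = 0.

Fix the vertex order A < B < D and write every simplex with vertices in increasing order. Then dim K = 2 and the simplices of K are:

  0-simplices (3): A, B, D
  1-simplices (3): AB, AD, BD
  2-simplices (1): ABD

giving chain groups C_0 ≅ Z^3, C_1 ≅ Z^3, C_2 ≅ Z^1.

The boundary map ∂_1: C_1 → C_0 maps an edge to its endpoints' difference, ∂[p,q] = q − p.
This gives a 3×3 integer matrix of rank 2; reducing to Smith normal form yields diagonal entries (1,1).

∂_2: C_2 → C_1 sends each 2-simplex [p,q,r] to [q,r] − [p,r] + [p,q]. For instance
  ∂ABD = BD − AD + AB.
The 3×1 boundary matrix has rank 1 and Smith normal form diag(1).

Computing H_k = (kernel of ∂_k) / (image of ∂_{k+1}):

  H_0: rank C_0 − rank ∂_1 = 3 − 2 = 1, and the invariant factors of ∂_1 are all 1, so H_0 = Z.
  H_1: rank ker ∂_1 − rank ∂_2 = (3 − 2) − 1 = 0, and the invariant factors of ∂_2 are all 1, so H_1 = 0.
  H_2: rank ker ∂_2 − rank ∂_3 = (1 − 1) − 0 = 0, and there is no ∂_3, so H_2 = 0.

(K is a triangulation of the 2-simplex.)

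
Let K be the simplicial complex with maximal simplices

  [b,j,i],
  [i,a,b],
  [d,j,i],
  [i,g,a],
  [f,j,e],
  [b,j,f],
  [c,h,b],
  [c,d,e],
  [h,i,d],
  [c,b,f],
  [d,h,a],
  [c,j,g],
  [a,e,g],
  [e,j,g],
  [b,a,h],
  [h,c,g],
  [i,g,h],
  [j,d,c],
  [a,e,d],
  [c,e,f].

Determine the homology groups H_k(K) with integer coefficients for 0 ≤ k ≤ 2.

H_0 ≅ Z,  H_1 ≅ Z ⊕ Z_2,  H_2 = 0.

K has 10 vertices, 30 edges, 20 triangles.
rank ∂_0 = 0, rank ∂_1 = 9 ⇒ b_0 = 10 − 0 − 9 = 1; all invariant factors of ∂_1 are 1 so no torsion. So H_0 ≅ Z.
rank ∂_1 = 9, rank ∂_2 = 20 ⇒ b_1 = 30 − 9 − 20 = 1; ∂_2 has invariant factor(s) [2] giving torsion. So H_1 ≅ Z ⊕ Z_2.
rank ∂_2 = 20, rank ∂_3 = 0 ⇒ b_2 = 20 − 20 − 0 = 0. So H_2 ≅ 0.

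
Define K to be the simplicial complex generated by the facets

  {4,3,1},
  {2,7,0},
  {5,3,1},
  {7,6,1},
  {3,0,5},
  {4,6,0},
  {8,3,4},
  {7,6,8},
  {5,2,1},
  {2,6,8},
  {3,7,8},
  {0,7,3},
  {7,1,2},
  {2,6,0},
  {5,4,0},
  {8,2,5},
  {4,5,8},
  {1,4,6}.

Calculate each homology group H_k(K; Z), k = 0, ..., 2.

H_0 = Z,  H_1 = Z × Z/2,  H_2 = 0.

Fix the vertex order 0 < 1 < 2 < 3 < 4 < 5 < 6 < 7 < 8 and write every simplex with vertices in increasing order. Then dim K = 2 and the simplices of K are:

  0-simplices (9): [0], [1], [2], [3], [4], [5], [6], [7], [8]
  1-simplices (27): (27 of them)
  2-simplices (18): [0,2,6], [0,2,7], [0,3,5], [0,3,7], [0,4,5], [0,4,6], [1,2,5], [1,2,7], [1,3,4], [1,3,5], [1,4,6], [1,6,7], [2,5,8], [2,6,8], [3,4,8], [3,7,8], [4,5,8], [6,7,8]

giving chain groups C_0 ≅ Z^9, C_1 ≅ Z^27, C_2 ≅ Z^18.

The boundary map ∂_1: C_1 → C_0 maps an edge to its endpoints' difference, ∂[p,q] = q − p. For instance
  ∂[4,6] = [6] − [4].
As a 9×27 matrix over Z this has rank 8, with invariant factors (1,1,1,1,1,1,1,1).

∂_2: C_2 → C_1 acts by ∂[p,q,r] = [q,r] − [p,r] + [p,q]. For instance
  ∂[1,4,6] = [4,6] − [1,6] + [1,4],
  ∂[6,7,8] = [7,8] − [6,8] + [6,7].
The 27×18 boundary matrix has rank 18 and Smith normal form diag(1,1,1,1,1,1,1,1,1,1,1,1,1,1,1,1,1,2).

Reading off H_k = ker ∂_k / im ∂_{k+1}:

  H_0: rank C_0 − rank ∂_1 = 9 − 8 = 1, and the invariant factors of ∂_1 are all 1, so H_0 ≅ Z.
  H_1: rank ker ∂_1 − rank ∂_2 = (27 − 8) − 18 = 1, and ∂_2 has invariant factor 2 > 1, so H_1 ≅ Z × Z/2.
  H_2: rank ker ∂_2 − rank ∂_3 = (18 − 18) − 0 = 0, and there is no ∂_3, so H_2 ≅ 0.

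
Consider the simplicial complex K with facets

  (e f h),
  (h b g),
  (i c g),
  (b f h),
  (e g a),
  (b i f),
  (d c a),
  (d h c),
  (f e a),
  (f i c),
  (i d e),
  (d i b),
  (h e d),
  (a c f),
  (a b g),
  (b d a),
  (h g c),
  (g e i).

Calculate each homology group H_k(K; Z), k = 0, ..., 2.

We work with the vertex ordering a < b < c < d < e < f < g < h < i. The simplices of K, each written with vertices in increasing order, are:

  0-simplices (9): a, b, c, d, e, f, g, h, i
  1-simplices (27): ab, ac, ad, ae, af, ag, bd, bf, bg, bh, bi, cd, cf, cg, ch, ci, de, dh, di, ef, eg, eh, ei, fh, fi, gh, gi
  2-simplices (18): abd, abg, acd, acf, aef, aeg, bdi, bfh, bfi, bgh, cdh, cfi, cgh, cgi, deh, dei, efh, egi

giving chain groups C_0 ≅ Z^9, C_1 ≅ Z^27, C_2 ≅ Z^18.

The boundary map ∂_1: C_1 → C_0 sends each edge [p,q] (with p < q) to q − p.
As a 9×27 matrix over Z this has rank 8, with invariant factors (1,1,1,1,1,1,1,1).

The boundary map ∂_2: C_2 → C_1 sends each 2-simplex [p,q,r] to [q,r] − [p,r] + [p,q]. For instance
  ∂cgi = gi − ci + cg,
  ∂bfi = fi − bi + bf.
The resulting 27×18 matrix has rank 17, and its Smith normal form has invariant factors (1,1,1,1,1,1,1,1,1,1,1,1,1,1,1,1,1).

Reading off H_k = ker ∂_k / im ∂_{k+1}:

  H_0: rank C_0 − rank ∂_1 = 9 − 8 = 1, and the invariant factors of ∂_1 are all 1, so H_0 = Z.
  H_1: rank ker ∂_1 − rank ∂_2 = (27 − 8) − 17 = 2, and the invariant factors of ∂_2 are all 1, so H_1 = Z^2.
  H_2: rank ker ∂_2 − rank ∂_3 = (18 − 17) − 0 = 1, and there is no ∂_3, so H_2 = Z.

As a check, the Euler characteristic is 9 − 27 + 18 = 0, which agrees with 1 − 2 + 1 = 0.

H_0 = Z,  H_1 = Z^2,  H_2 = Z.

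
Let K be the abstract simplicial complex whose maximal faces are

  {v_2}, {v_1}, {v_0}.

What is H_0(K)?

H_0 = Z^3.

Take the total order v_0 < v_1 < v_2 on the vertex set. Then K (dimension 0) consists of the simplices:

  0-simplices (3): [v_0], [v_1], [v_2]

so the chain groups are C_0 ≅ Z^3.

Computing H_k = (kernel of ∂_k) / (image of ∂_{k+1}):

  H_0: rank C_0 − rank ∂_1 = 3 − 0 = 3, and there is no ∂_1, so H_0 ≅ Z^3.

(K is a triangulation of a set of 3 points.)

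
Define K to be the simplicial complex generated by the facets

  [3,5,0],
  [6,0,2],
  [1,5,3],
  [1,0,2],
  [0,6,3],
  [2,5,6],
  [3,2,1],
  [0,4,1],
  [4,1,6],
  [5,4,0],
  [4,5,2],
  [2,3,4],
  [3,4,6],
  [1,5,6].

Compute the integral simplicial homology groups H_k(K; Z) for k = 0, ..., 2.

K has 7 vertices, 21 edges, 14 triangles.
rank ∂_0 = 0, rank ∂_1 = 6 ⇒ b_0 = 7 − 0 − 6 = 1; all invariant factors of ∂_1 are 1 so no torsion. So H_0 ≅ Z.
rank ∂_1 = 6, rank ∂_2 = 13 ⇒ b_1 = 21 − 6 − 13 = 2; all invariant factors of ∂_2 are 1 so no torsion. So H_1 ≅ Z^2.
rank ∂_2 = 13, rank ∂_3 = 0 ⇒ b_2 = 14 − 13 − 0 = 1. So H_2 ≅ Z.

H_0 ≅ Z,  H_1 ≅ Z^2,  H_2 ≅ Z.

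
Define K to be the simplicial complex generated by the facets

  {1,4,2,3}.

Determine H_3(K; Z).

H_3 = 0.

Fix the vertex order 1 < 2 < 3 < 4 and write every simplex with vertices in increasing order. Then dim K = 3 and the simplices of K are:

  0-simplices (4): [1], [2], [3], [4]
  1-simplices (6): [1,2], [1,3], [1,4], [2,3], [2,4], [3,4]
  2-simplices (4): [1,2,3], [1,2,4], [1,3,4], [2,3,4]
  3-simplices (1): [1,2,3,4]

so the chain groups are C_0 ≅ Z^4, C_1 ≅ Z^6, C_2 ≅ Z^4, C_3 ≅ Z^1.

Boundary ∂_1: C_1 → C_0 maps an edge to its endpoints' difference, ∂[p,q] = q − p. For instance
  ∂[1,3] = [3] − [1].
The resulting 4×6 matrix has rank 3, and its Smith normal form has invariant factors (1,1,1).

∂_2: C_2 → C_1 maps a triangle to the signed sum of its edges. For instance
  ∂[1,3,4] = [3,4] − [1,4] + [1,3],
  ∂[1,2,4] = [2,4] − [1,4] + [1,2].
The 6×4 boundary matrix has rank 3 and Smith normal form diag(1,1,1).

Boundary ∂_3: C_3 → C_2 sends each 3-simplex σ to the alternating sum Σ_i (−1)^i (σ with its i-th vertex removed). For instance
  ∂[1,2,3,4] = [2,3,4] − [1,3,4] + [1,2,4] − [1,2,3].
The 4×1 boundary matrix has rank 1 and Smith normal form diag(1).

Computing H_k = (kernel of ∂_k) / (image of ∂_{k+1}):

  H_3: rank ker ∂_3 − rank ∂_4 = (1 − 1) − 0 = 0, and there is no ∂_4, so H_3 = 0.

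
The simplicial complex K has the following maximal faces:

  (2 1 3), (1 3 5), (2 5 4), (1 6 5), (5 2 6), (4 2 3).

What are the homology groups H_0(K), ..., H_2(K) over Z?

H_0 ≅ Z,  H_1 ≅ Z,  H_2 = 0.

Fix the vertex order 1 < 2 < 3 < 4 < 5 < 6 and write every simplex with vertices in increasing order. Then dim K = 2 and the simplices of K are:

  0-simplices (6): [1], [2], [3], [4], [5], [6]
  1-simplices (12): [1,2], [1,3], [1,5], [1,6], [2,3], [2,4], [2,5], [2,6], [3,4], [3,5], [4,5], [5,6]
  2-simplices (6): [1,2,3], [1,3,5], [1,5,6], [2,3,4], [2,4,5], [2,5,6]

so the chain groups are C_0 ≅ Z^6, C_1 ≅ Z^12, C_2 ≅ Z^6.

The boundary map ∂_1: C_1 → C_0 sends each edge [p,q] (with p < q) to q − p. For instance
  ∂[2,3] = [3] − [2].
The 6×12 boundary matrix has rank 5 and Smith normal form diag(1,1,1,1,1).

∂_2: C_2 → C_1 maps a triangle to the signed sum of its edges. For instance
  ∂[2,5,6] = [5,6] − [2,6] + [2,5],
  ∂[2,3,4] = [3,4] − [2,4] + [2,3].
As a 12×6 matrix over Z this has rank 6, with invariant factors (1,1,1,1,1,1).

Now H_k = ker ∂_k / im ∂_{k+1}, so:

  H_0: rank C_0 − rank ∂_1 = 6 − 5 = 1, and the invariant factors of ∂_1 are all 1, so H_0 ≅ Z.
  H_1: rank ker ∂_1 − rank ∂_2 = (12 − 5) − 6 = 1, and the invariant factors of ∂_2 are all 1, so H_1 ≅ Z.
  H_2: rank ker ∂_2 − rank ∂_3 = (6 − 6) − 0 = 0, and there is no ∂_3, so H_2 ≅ 0.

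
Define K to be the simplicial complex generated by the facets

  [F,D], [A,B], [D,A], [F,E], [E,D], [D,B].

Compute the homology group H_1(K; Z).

H_1 = Z^2.

We work with the vertex ordering A < B < D < E < F. The simplices of K, each written with vertices in increasing order, are:

  0-simplices (5): A, B, D, E, F
  1-simplices (6): AB, AD, BD, DE, DF, EF

giving chain groups C_0 ≅ Z^5, C_1 ≅ Z^6.

∂_1: C_1 → C_0 maps an edge to its endpoints' difference, ∂[p,q] = q − p.
The 5×6 boundary matrix has rank 4 and Smith normal form diag(1,1,1,1).

From H_k ≅ ker(∂_k) / im(∂_{k+1}) we obtain:

  H_1: rank ker ∂_1 − rank ∂_2 = (6 − 4) − 0 = 2, and there is no ∂_2, so H_1 = Z^2.

(K is a triangulation of a wedge of 2 circles.)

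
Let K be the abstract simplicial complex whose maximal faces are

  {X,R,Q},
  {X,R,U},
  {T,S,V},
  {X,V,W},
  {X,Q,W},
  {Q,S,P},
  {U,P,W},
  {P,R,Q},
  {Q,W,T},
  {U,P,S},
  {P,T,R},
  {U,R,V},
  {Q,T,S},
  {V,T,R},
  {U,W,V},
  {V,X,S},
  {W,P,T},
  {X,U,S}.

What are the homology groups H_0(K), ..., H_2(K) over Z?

K has 9 vertices, 27 edges, 18 triangles.
rank ∂_0 = 0, rank ∂_1 = 8 ⇒ b_0 = 9 − 0 − 8 = 1; all invariant factors of ∂_1 are 1 so no torsion. So H_0 = Z.
rank ∂_1 = 8, rank ∂_2 = 18 ⇒ b_1 = 27 − 8 − 18 = 1; ∂_2 has invariant factor(s) [2] giving torsion. So H_1 = Z ⊕ Z/2.
rank ∂_2 = 18, rank ∂_3 = 0 ⇒ b_2 = 18 − 18 − 0 = 0. So H_2 = 0.

H_0 ≅ Z,  H_1 ≅ Z ⊕ Z/2,  H_2 = 0.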